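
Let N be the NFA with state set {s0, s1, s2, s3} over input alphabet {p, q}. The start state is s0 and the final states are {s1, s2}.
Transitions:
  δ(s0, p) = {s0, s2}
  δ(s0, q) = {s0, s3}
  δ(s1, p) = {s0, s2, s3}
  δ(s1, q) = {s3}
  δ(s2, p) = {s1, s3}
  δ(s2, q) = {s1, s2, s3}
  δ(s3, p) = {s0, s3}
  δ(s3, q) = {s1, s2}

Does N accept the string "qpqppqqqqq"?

Start: {s0}
read q: {s0, s3}
read p: {s0, s2, s3}
read q: {s0, s1, s2, s3}
read p: {s0, s1, s2, s3}
read p: {s0, s1, s2, s3}
read q: {s0, s1, s2, s3}
read q: {s0, s1, s2, s3}
read q: {s0, s1, s2, s3}
read q: {s0, s1, s2, s3}
read q: {s0, s1, s2, s3}
Reachable ∩ accepting = {s1, s2} — nonempty.

accepted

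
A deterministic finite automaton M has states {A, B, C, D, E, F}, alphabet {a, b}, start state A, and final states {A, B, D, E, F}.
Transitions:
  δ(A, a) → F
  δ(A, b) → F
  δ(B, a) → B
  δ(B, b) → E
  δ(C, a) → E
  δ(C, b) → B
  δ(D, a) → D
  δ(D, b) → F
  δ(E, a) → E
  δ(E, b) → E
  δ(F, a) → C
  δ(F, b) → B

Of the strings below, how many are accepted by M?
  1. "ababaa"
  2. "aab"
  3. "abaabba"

"ababaa": accepted
"aab": accepted
"abaabba": accepted

3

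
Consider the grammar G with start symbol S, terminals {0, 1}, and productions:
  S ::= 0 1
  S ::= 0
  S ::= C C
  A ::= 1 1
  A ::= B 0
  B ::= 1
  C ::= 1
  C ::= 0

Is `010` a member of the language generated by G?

no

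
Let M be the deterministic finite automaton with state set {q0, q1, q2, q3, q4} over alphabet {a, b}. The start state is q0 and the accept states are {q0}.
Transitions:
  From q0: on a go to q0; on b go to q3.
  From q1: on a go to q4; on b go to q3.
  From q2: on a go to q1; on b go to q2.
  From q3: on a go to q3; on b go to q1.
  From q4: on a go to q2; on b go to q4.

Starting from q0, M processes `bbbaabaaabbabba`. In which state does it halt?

q0 --b--> q3
q3 --b--> q1
q1 --b--> q3
q3 --a--> q3
q3 --a--> q3
q3 --b--> q1
q1 --a--> q4
q4 --a--> q2
q2 --a--> q1
q1 --b--> q3
q3 --b--> q1
q1 --a--> q4
q4 --b--> q4
q4 --b--> q4
q4 --a--> q2

q2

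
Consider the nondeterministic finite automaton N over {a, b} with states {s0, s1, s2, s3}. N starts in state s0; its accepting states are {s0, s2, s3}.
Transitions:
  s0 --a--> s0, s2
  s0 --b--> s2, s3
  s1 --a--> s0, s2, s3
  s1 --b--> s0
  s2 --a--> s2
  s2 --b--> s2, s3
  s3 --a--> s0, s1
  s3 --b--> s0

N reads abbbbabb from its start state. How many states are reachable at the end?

Start: {s0}
read a: {s0, s2}
read b: {s2, s3}
read b: {s0, s2, s3}
read b: {s0, s2, s3}
read b: {s0, s2, s3}
read a: {s0, s1, s2}
read b: {s0, s2, s3}
read b: {s0, s2, s3}
Final reachable set {s0, s2, s3} has 3 states.

3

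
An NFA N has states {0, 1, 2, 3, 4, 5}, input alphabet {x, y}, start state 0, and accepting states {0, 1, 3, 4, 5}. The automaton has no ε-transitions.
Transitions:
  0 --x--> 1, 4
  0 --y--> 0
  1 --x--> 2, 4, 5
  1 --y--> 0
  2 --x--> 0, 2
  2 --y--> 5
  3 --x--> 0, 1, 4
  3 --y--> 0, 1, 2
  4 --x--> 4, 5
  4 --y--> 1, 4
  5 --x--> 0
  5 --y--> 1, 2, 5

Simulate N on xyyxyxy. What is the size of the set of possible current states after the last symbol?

5

Start: {0}
read x: {1, 4}
read y: {0, 1, 4}
read y: {0, 1, 4}
read x: {1, 2, 4, 5}
read y: {0, 1, 2, 4, 5}
read x: {0, 1, 2, 4, 5}
read y: {0, 1, 2, 4, 5}
Final reachable set {0, 1, 2, 4, 5} has 5 states.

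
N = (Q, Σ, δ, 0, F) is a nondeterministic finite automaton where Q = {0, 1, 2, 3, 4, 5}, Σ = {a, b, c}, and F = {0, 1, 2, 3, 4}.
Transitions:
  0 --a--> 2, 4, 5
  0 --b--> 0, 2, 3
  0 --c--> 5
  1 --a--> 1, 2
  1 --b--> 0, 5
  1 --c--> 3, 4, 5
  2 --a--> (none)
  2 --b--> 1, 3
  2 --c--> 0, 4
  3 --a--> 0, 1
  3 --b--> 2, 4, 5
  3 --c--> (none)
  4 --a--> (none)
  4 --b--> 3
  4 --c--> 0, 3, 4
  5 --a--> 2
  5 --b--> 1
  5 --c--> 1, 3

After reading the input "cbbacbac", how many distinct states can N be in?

5

Start: {0}
read c: {5}
read b: {1}
read b: {0, 5}
read a: {2, 4, 5}
read c: {0, 1, 3, 4}
read b: {0, 2, 3, 4, 5}
read a: {0, 1, 2, 4, 5}
read c: {0, 1, 3, 4, 5}
Final reachable set {0, 1, 3, 4, 5} has 5 states.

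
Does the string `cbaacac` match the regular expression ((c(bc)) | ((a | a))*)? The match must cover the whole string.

no

Neither (c(bc)) nor ((a|a))* matches cbaacac.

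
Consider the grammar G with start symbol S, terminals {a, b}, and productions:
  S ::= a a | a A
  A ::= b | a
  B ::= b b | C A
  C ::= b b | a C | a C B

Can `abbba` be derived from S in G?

no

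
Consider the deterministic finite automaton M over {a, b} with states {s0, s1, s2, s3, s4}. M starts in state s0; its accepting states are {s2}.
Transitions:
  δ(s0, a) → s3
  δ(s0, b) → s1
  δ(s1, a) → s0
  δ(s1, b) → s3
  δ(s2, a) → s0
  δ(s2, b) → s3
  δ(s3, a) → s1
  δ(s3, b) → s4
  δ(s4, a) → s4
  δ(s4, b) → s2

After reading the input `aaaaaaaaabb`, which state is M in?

s3

s0 --a--> s3
s3 --a--> s1
s1 --a--> s0
s0 --a--> s3
s3 --a--> s1
s1 --a--> s0
s0 --a--> s3
s3 --a--> s1
s1 --a--> s0
s0 --b--> s1
s1 --b--> s3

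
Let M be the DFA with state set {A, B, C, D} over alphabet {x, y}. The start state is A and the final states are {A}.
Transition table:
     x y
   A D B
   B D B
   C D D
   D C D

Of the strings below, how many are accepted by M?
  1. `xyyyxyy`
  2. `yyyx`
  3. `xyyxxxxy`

0

`xyyyxyy`: rejected
`yyyx`: rejected
`xyyxxxxy`: rejected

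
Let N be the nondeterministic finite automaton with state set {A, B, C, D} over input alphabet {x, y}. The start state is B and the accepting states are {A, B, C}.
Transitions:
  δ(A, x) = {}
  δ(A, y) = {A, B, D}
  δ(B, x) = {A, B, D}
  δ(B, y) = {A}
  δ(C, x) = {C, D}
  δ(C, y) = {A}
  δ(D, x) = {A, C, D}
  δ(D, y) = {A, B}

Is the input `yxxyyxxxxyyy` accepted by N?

rejected

Start: {B}
read y: {A}
read x: {}
The reachable set is empty and stays empty for the remaining 10 symbols.
Reachable ∩ accepting = {} — empty.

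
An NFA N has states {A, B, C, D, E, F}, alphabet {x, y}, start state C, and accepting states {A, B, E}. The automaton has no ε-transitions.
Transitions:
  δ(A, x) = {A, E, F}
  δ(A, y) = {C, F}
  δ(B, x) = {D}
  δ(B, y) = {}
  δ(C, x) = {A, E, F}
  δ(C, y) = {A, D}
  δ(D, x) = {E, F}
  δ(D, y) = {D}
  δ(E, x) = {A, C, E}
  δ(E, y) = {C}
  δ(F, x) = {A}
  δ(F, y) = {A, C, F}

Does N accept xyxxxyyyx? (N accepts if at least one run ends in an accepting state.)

Start: {C}
read x: {A, E, F}
read y: {A, C, F}
read x: {A, E, F}
read x: {A, C, E, F}
read x: {A, C, E, F}
read y: {A, C, D, F}
read y: {A, C, D, F}
read y: {A, C, D, F}
read x: {A, E, F}
Reachable ∩ accepting = {A, E} — nonempty.

accepted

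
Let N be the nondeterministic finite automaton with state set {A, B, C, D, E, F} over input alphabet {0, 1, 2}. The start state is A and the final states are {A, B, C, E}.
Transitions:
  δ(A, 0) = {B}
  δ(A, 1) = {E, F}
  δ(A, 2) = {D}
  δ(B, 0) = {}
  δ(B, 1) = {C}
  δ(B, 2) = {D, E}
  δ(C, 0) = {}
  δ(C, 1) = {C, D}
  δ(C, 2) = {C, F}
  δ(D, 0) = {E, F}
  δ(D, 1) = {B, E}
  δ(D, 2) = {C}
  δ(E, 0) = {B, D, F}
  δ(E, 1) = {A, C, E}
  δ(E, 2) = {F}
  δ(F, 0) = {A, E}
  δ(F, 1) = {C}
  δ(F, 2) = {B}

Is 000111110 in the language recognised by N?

Start: {A}
read 0: {B}
read 0: {}
The reachable set is empty and stays empty for the remaining 7 symbols.
Reachable ∩ accepting = {} — empty.

rejected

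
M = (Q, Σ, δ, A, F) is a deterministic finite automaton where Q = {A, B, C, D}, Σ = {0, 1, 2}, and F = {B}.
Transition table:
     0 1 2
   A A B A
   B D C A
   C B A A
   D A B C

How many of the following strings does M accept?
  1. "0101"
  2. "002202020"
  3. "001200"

"0101": accepted
"002202020": rejected
"001200": rejected

1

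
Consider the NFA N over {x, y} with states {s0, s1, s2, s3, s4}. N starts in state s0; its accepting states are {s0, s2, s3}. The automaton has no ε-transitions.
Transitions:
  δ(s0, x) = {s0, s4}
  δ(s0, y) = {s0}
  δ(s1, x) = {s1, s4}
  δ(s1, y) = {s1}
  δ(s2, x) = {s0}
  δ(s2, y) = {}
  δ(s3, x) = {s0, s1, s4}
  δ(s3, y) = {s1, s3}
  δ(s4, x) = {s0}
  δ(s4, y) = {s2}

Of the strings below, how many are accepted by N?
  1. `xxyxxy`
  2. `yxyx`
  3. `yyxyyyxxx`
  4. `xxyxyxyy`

4

`xxyxxy`: accepted
`yxyx`: accepted
`yyxyyyxxx`: accepted
`xxyxyxyy`: accepted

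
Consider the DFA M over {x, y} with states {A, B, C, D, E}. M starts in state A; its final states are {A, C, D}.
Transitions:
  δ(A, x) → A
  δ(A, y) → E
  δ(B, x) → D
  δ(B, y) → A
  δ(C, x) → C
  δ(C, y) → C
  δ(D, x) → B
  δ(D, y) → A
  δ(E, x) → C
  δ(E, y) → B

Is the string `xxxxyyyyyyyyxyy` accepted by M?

A --x--> A
A --x--> A
A --x--> A
A --x--> A
A --y--> E
E --y--> B
B --y--> A
A --y--> E
E --y--> B
B --y--> A
A --y--> E
E --y--> B
B --x--> D
D --y--> A
A --y--> E
End in state E, which is not an accepting state.

rejected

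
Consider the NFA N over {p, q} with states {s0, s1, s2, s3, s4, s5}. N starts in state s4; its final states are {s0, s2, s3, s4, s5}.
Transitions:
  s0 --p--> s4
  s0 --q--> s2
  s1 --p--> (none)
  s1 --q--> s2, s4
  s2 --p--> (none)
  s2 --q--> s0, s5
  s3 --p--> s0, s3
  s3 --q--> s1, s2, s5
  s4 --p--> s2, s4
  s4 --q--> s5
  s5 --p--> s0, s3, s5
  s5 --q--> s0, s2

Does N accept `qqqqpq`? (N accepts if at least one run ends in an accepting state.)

accepted

Start: {s4}
read q: {s5}
read q: {s0, s2}
read q: {s0, s2, s5}
read q: {s0, s2, s5}
read p: {s0, s3, s4, s5}
read q: {s0, s1, s2, s5}
Reachable ∩ accepting = {s0, s2, s5} — nonempty.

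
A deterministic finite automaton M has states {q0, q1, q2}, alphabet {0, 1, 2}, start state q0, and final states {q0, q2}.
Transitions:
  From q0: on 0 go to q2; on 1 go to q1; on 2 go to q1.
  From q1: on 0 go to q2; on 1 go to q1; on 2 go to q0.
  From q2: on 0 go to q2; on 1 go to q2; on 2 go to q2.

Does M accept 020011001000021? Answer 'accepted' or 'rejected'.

accepted

q0 --0--> q2
q2 --2--> q2
q2 --0--> q2
q2 --0--> q2
q2 --1--> q2
q2 --1--> q2
q2 --0--> q2
q2 --0--> q2
q2 --1--> q2
q2 --0--> q2
q2 --0--> q2
q2 --0--> q2
q2 --0--> q2
q2 --2--> q2
q2 --1--> q2
End in state q2, which is an accepting state.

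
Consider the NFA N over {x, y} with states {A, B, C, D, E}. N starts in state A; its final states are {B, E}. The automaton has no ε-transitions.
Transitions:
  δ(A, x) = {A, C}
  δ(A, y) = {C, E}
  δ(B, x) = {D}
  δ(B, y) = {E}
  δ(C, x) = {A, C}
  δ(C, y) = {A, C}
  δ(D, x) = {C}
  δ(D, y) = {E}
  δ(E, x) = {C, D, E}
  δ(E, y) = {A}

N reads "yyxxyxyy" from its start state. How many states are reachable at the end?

Start: {A}
read y: {C, E}
read y: {A, C}
read x: {A, C}
read x: {A, C}
read y: {A, C, E}
read x: {A, C, D, E}
read y: {A, C, E}
read y: {A, C, E}
Final reachable set {A, C, E} has 3 states.

3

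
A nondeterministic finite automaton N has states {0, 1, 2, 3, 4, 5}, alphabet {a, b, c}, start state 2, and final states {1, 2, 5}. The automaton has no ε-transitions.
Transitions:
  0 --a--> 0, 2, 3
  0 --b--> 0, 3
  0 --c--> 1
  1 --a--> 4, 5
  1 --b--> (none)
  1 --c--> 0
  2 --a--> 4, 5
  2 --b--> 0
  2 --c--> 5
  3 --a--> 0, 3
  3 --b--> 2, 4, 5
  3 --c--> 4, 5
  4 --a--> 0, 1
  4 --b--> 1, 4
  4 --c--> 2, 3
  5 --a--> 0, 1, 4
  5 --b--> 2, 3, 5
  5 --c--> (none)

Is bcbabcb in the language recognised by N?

Start: {2}
read b: {0}
read c: {1}
read b: {}
The reachable set is empty and stays empty for the remaining 4 symbols.
Reachable ∩ accepting = {} — empty.

rejected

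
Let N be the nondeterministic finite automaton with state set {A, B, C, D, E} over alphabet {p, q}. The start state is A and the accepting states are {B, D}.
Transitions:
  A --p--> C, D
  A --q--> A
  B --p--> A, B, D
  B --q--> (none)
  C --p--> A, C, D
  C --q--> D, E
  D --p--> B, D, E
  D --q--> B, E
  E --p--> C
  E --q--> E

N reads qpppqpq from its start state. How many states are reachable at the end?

4

Start: {A}
read q: {A}
read p: {C, D}
read p: {A, B, C, D, E}
read p: {A, B, C, D, E}
read q: {A, B, D, E}
read p: {A, B, C, D, E}
read q: {A, B, D, E}
Final reachable set {A, B, D, E} has 4 states.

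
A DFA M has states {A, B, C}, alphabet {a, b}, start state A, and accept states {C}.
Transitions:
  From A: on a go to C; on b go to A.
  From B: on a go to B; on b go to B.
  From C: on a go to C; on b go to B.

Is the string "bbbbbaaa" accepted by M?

A --b--> A
A --b--> A
A --b--> A
A --b--> A
A --b--> A
A --a--> C
C --a--> C
C --a--> C
End in state C, which is an accepting state.

accepted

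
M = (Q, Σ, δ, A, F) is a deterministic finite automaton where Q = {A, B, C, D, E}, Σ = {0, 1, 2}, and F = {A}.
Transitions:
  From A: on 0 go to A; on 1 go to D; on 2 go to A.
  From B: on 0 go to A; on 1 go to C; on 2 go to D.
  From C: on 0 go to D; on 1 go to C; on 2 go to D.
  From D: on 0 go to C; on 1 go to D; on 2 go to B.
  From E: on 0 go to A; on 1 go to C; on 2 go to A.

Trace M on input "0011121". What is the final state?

C

A --0--> A
A --0--> A
A --1--> D
D --1--> D
D --1--> D
D --2--> B
B --1--> C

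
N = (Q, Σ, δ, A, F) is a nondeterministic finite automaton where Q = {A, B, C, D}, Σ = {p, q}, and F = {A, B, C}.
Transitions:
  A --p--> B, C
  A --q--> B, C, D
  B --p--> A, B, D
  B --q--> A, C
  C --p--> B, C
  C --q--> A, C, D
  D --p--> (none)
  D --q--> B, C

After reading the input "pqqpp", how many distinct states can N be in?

4

Start: {A}
read p: {B, C}
read q: {A, C, D}
read q: {A, B, C, D}
read p: {A, B, C, D}
read p: {A, B, C, D}
Final reachable set {A, B, C, D} has 4 states.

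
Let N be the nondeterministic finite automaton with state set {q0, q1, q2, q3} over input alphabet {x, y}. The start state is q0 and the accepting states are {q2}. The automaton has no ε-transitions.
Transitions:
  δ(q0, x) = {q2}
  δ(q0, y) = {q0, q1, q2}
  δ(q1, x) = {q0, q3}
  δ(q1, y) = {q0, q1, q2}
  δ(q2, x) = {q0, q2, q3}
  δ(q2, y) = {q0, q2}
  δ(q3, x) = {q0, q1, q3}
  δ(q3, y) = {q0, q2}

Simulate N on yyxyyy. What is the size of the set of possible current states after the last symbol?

Start: {q0}
read y: {q0, q1, q2}
read y: {q0, q1, q2}
read x: {q0, q2, q3}
read y: {q0, q1, q2}
read y: {q0, q1, q2}
read y: {q0, q1, q2}
Final reachable set {q0, q1, q2} has 3 states.

3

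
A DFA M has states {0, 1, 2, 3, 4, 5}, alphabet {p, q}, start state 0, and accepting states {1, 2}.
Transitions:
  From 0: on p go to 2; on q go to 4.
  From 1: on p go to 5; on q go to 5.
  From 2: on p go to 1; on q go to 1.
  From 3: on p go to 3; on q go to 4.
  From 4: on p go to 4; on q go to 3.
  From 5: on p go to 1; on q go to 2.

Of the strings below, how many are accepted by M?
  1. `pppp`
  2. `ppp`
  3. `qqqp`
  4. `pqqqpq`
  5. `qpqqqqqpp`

1

`pppp`: accepted
`ppp`: rejected
`qqqp`: rejected
`pqqqpq`: rejected
`qpqqqqqpp`: rejected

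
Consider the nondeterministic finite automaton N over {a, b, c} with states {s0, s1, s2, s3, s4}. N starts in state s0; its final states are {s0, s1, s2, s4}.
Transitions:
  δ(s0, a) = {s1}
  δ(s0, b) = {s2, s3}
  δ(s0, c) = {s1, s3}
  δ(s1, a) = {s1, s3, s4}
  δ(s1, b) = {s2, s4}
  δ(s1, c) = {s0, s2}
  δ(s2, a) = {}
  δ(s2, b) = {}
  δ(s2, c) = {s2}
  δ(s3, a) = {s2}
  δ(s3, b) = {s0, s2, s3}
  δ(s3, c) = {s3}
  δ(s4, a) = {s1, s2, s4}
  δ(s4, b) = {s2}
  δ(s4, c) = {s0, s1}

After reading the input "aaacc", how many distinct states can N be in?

4

Start: {s0}
read a: {s1}
read a: {s1, s3, s4}
read a: {s1, s2, s3, s4}
read c: {s0, s1, s2, s3}
read c: {s0, s1, s2, s3}
Final reachable set {s0, s1, s2, s3} has 4 states.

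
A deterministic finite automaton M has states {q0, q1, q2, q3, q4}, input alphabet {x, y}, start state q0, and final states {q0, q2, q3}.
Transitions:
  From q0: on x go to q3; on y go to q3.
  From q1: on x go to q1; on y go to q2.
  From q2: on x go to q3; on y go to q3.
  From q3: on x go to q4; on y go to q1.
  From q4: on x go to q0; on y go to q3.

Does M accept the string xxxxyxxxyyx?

rejected

q0 --x--> q3
q3 --x--> q4
q4 --x--> q0
q0 --x--> q3
q3 --y--> q1
q1 --x--> q1
q1 --x--> q1
q1 --x--> q1
q1 --y--> q2
q2 --y--> q3
q3 --x--> q4
End in state q4, which is not an accepting state.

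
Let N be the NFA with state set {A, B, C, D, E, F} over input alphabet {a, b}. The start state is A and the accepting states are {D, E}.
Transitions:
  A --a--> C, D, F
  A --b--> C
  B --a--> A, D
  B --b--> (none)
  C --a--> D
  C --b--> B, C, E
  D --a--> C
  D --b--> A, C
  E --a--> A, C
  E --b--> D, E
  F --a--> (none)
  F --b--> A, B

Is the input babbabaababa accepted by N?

Start: {A}
read b: {C}
read a: {D}
read b: {A, C}
read b: {B, C, E}
read a: {A, C, D}
read b: {A, B, C, E}
read a: {A, C, D, F}
read a: {C, D, F}
read b: {A, B, C, E}
read a: {A, C, D, F}
read b: {A, B, C, E}
read a: {A, C, D, F}
Reachable ∩ accepting = {D} — nonempty.

accepted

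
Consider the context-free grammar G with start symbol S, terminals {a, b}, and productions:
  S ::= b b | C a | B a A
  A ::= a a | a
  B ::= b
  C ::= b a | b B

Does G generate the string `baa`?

yes

S ⇒ BaA ⇒ baA ⇒ baa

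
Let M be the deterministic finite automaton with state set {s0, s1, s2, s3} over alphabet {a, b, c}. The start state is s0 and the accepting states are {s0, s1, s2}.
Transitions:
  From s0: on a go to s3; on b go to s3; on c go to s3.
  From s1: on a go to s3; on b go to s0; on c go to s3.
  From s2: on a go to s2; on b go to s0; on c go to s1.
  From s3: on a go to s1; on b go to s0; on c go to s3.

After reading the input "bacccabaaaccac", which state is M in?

s3

s0 --b--> s3
s3 --a--> s1
s1 --c--> s3
s3 --c--> s3
s3 --c--> s3
s3 --a--> s1
s1 --b--> s0
s0 --a--> s3
s3 --a--> s1
s1 --a--> s3
s3 --c--> s3
s3 --c--> s3
s3 --a--> s1
s1 --c--> s3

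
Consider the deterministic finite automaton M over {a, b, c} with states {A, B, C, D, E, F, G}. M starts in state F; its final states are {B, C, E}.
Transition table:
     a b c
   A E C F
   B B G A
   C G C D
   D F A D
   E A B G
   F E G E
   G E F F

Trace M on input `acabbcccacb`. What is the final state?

F

F --a--> E
E --c--> G
G --a--> E
E --b--> B
B --b--> G
G --c--> F
F --c--> E
E --c--> G
G --a--> E
E --c--> G
G --b--> F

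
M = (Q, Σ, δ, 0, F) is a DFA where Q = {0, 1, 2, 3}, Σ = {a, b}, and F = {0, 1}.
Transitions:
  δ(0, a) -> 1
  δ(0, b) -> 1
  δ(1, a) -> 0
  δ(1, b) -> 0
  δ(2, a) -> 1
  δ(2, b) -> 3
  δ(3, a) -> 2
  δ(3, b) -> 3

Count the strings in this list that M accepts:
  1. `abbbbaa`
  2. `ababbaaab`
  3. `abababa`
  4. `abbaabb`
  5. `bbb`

5

`abbbbaa`: accepted
`ababbaaab`: accepted
`abababa`: accepted
`abbaabb`: accepted
`bbb`: accepted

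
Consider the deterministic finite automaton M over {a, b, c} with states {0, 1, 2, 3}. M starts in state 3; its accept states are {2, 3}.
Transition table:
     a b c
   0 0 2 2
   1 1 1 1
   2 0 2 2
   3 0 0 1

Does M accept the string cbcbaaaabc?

3 --c--> 1
1 --b--> 1
1 --c--> 1
1 --b--> 1
1 --a--> 1
1 --a--> 1
1 --a--> 1
1 --a--> 1
1 --b--> 1
1 --c--> 1
End in state 1, which is not an accepting state.

rejected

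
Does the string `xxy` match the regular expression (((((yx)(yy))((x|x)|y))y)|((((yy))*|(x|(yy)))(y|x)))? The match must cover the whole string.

Neither ((((yx)(yy))((x|x)|y))y) nor ((((yy))*|(x|(yy)))(y|x)) matches xxy.

no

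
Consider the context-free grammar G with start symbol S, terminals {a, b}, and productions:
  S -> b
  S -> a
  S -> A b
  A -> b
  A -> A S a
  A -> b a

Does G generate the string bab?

S ⇒ Ab ⇒ bab

yes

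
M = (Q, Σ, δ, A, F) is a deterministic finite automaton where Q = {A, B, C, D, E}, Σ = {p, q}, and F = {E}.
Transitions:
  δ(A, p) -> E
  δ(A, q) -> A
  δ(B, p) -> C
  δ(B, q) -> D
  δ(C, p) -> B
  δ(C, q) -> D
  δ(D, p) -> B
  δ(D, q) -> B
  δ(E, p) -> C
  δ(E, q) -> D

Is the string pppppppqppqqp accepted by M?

A --p--> E
E --p--> C
C --p--> B
B --p--> C
C --p--> B
B --p--> C
C --p--> B
B --q--> D
D --p--> B
B --p--> C
C --q--> D
D --q--> B
B --p--> C
End in state C, which is not an accepting state.

rejected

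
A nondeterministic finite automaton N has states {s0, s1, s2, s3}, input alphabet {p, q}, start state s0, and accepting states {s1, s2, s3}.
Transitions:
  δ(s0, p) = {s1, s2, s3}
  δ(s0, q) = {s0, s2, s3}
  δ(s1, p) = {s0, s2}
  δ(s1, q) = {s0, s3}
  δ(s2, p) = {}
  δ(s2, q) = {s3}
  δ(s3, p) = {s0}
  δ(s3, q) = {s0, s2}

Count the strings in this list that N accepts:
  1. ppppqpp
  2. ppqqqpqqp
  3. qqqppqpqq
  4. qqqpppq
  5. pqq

5

ppppqpp: accepted
ppqqqpqqp: accepted
qqqppqpqq: accepted
qqqpppq: accepted
pqq: accepted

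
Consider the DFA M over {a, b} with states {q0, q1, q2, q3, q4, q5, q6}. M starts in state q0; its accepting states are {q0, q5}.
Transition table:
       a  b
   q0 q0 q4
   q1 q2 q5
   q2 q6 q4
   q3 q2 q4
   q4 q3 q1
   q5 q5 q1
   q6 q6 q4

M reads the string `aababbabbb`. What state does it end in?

q0 --a--> q0
q0 --a--> q0
q0 --b--> q4
q4 --a--> q3
q3 --b--> q4
q4 --b--> q1
q1 --a--> q2
q2 --b--> q4
q4 --b--> q1
q1 --b--> q5

q5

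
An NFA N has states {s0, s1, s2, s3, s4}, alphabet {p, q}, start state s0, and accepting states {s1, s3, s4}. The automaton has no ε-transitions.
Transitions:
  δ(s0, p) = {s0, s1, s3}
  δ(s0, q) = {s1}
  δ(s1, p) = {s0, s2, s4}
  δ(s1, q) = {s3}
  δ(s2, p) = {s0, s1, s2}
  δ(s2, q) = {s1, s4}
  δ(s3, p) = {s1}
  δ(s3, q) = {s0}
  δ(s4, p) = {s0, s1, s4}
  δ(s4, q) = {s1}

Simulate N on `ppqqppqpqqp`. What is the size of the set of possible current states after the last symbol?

5

Start: {s0}
read p: {s0, s1, s3}
read p: {s0, s1, s2, s3, s4}
read q: {s0, s1, s3, s4}
read q: {s0, s1, s3}
read p: {s0, s1, s2, s3, s4}
read p: {s0, s1, s2, s3, s4}
read q: {s0, s1, s3, s4}
read p: {s0, s1, s2, s3, s4}
read q: {s0, s1, s3, s4}
read q: {s0, s1, s3}
read p: {s0, s1, s2, s3, s4}
Final reachable set {s0, s1, s2, s3, s4} has 5 states.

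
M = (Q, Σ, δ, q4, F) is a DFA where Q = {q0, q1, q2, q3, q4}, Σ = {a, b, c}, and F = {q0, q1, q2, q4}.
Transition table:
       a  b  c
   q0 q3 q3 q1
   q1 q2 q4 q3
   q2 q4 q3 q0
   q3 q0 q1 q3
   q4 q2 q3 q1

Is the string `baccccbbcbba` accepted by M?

accepted

q4 --b--> q3
q3 --a--> q0
q0 --c--> q1
q1 --c--> q3
q3 --c--> q3
q3 --c--> q3
q3 --b--> q1
q1 --b--> q4
q4 --c--> q1
q1 --b--> q4
q4 --b--> q3
q3 --a--> q0
End in state q0, which is an accepting state.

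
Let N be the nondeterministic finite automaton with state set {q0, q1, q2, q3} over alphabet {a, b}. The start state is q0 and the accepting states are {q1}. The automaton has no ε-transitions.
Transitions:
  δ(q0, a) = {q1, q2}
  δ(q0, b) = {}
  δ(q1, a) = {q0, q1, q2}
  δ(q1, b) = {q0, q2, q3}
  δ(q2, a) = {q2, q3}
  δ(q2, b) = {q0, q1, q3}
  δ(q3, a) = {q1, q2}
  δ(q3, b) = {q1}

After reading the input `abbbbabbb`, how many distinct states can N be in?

4

Start: {q0}
read a: {q1, q2}
read b: {q0, q1, q2, q3}
read b: {q0, q1, q2, q3}
read b: {q0, q1, q2, q3}
read b: {q0, q1, q2, q3}
read a: {q0, q1, q2, q3}
read b: {q0, q1, q2, q3}
read b: {q0, q1, q2, q3}
read b: {q0, q1, q2, q3}
Final reachable set {q0, q1, q2, q3} has 4 states.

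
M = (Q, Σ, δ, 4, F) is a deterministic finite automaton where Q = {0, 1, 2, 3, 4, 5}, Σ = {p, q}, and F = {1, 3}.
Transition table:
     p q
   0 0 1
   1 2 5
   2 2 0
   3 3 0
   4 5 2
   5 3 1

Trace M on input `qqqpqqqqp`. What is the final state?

4 --q--> 2
2 --q--> 0
0 --q--> 1
1 --p--> 2
2 --q--> 0
0 --q--> 1
1 --q--> 5
5 --q--> 1
1 --p--> 2

2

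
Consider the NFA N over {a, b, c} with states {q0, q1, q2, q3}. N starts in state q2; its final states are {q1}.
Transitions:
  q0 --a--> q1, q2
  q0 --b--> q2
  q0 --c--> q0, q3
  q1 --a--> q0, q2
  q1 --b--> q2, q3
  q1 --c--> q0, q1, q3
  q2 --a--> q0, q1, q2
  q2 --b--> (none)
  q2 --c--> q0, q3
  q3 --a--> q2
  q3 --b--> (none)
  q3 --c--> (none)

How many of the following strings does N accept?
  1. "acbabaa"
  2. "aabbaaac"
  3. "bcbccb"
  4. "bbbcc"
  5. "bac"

1

"acbabaa": accepted
"aabbaaac": rejected
"bcbccb": rejected
"bbbcc": rejected
"bac": rejected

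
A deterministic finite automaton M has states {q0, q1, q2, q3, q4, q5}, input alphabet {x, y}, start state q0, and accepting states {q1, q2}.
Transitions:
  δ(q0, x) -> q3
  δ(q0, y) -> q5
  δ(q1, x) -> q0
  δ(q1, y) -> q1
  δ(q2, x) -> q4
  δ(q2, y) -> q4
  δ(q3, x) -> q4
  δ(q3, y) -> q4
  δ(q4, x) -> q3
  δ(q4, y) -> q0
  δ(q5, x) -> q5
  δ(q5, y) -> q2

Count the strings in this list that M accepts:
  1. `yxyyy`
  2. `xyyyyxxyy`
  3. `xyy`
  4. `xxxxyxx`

0

`yxyyy`: rejected
`xyyyyxxyy`: rejected
`xyy`: rejected
`xxxxyxx`: rejected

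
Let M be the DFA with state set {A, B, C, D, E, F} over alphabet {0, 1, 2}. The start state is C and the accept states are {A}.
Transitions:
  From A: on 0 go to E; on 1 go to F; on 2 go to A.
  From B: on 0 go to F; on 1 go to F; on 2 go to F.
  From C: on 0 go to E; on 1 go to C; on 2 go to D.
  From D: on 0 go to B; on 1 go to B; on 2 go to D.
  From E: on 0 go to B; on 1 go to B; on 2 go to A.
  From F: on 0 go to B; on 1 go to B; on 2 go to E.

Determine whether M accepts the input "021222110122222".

accepted

C --0--> E
E --2--> A
A --1--> F
F --2--> E
E --2--> A
A --2--> A
A --1--> F
F --1--> B
B --0--> F
F --1--> B
B --2--> F
F --2--> E
E --2--> A
A --2--> A
A --2--> A
End in state A, which is an accepting state.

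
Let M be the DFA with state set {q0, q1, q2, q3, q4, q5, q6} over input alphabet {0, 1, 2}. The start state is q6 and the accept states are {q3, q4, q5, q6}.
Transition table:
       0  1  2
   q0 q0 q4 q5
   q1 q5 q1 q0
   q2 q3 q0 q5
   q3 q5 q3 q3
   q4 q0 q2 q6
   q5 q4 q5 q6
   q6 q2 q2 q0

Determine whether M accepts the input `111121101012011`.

q6 --1--> q2
q2 --1--> q0
q0 --1--> q4
q4 --1--> q2
q2 --2--> q5
q5 --1--> q5
q5 --1--> q5
q5 --0--> q4
q4 --1--> q2
q2 --0--> q3
q3 --1--> q3
q3 --2--> q3
q3 --0--> q5
q5 --1--> q5
q5 --1--> q5
End in state q5, which is an accepting state.

accepted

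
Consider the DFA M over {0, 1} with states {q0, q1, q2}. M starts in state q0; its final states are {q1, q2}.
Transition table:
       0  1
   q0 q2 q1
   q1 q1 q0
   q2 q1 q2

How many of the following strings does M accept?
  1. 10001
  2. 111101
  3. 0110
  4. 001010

3

10001: rejected
111101: accepted
0110: accepted
001010: accepted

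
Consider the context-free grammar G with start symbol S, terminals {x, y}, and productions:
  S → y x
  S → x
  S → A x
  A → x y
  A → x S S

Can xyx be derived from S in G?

S ⇒ Ax ⇒ xyx

yes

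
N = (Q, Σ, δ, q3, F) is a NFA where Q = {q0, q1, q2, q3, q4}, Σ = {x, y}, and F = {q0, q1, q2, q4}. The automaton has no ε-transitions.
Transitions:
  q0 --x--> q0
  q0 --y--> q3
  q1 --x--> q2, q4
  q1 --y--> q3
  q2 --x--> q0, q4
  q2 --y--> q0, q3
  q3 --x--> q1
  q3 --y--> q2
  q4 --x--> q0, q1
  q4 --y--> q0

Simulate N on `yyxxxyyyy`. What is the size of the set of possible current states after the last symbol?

3

Start: {q3}
read y: {q2}
read y: {q0, q3}
read x: {q0, q1}
read x: {q0, q2, q4}
read x: {q0, q1, q4}
read y: {q0, q3}
read y: {q2, q3}
read y: {q0, q2, q3}
read y: {q0, q2, q3}
Final reachable set {q0, q2, q3} has 3 states.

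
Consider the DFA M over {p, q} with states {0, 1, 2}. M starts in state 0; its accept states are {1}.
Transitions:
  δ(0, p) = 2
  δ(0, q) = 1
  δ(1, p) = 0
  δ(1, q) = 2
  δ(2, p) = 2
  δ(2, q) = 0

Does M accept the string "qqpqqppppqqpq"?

0 --q--> 1
1 --q--> 2
2 --p--> 2
2 --q--> 0
0 --q--> 1
1 --p--> 0
0 --p--> 2
2 --p--> 2
2 --p--> 2
2 --q--> 0
0 --q--> 1
1 --p--> 0
0 --q--> 1
End in state 1, which is an accepting state.

accepted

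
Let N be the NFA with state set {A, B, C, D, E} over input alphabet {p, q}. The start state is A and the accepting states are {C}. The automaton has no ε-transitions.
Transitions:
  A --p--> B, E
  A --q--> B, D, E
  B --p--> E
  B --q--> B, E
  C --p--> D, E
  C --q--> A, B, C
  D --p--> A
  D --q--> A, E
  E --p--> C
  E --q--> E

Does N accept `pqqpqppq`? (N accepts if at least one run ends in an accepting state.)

Start: {A}
read p: {B, E}
read q: {B, E}
read q: {B, E}
read p: {C, E}
read q: {A, B, C, E}
read p: {B, C, D, E}
read p: {A, C, D, E}
read q: {A, B, C, D, E}
Reachable ∩ accepting = {C} — nonempty.

accepted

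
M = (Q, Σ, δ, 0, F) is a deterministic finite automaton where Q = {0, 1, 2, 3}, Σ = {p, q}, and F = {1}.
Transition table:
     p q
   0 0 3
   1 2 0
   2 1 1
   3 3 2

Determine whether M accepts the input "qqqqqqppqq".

0 --q--> 3
3 --q--> 2
2 --q--> 1
1 --q--> 0
0 --q--> 3
3 --q--> 2
2 --p--> 1
1 --p--> 2
2 --q--> 1
1 --q--> 0
End in state 0, which is not an accepting state.

rejected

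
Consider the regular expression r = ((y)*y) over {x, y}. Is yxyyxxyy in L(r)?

No split of yxyyxxyy into u·v has (y)* matching u and y matching v.

no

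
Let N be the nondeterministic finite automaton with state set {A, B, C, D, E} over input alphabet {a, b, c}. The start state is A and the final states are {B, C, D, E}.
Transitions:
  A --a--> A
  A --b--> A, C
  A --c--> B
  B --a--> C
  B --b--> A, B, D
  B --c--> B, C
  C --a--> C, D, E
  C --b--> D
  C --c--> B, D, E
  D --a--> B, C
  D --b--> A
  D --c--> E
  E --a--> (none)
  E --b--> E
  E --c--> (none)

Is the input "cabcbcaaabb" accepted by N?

Start: {A}
read c: {B}
read a: {C}
read b: {D}
read c: {E}
read b: {E}
read c: {}
The reachable set is empty and stays empty for the remaining 5 symbols.
Reachable ∩ accepting = {} — empty.

rejected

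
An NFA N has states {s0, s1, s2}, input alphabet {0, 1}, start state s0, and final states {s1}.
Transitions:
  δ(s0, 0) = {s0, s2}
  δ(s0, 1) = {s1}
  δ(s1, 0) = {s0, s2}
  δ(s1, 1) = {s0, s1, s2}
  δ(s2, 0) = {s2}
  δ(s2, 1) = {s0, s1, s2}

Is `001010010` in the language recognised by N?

Start: {s0}
read 0: {s0, s2}
read 0: {s0, s2}
read 1: {s0, s1, s2}
read 0: {s0, s2}
read 1: {s0, s1, s2}
read 0: {s0, s2}
read 0: {s0, s2}
read 1: {s0, s1, s2}
read 0: {s0, s2}
Reachable ∩ accepting = {} — empty.

rejected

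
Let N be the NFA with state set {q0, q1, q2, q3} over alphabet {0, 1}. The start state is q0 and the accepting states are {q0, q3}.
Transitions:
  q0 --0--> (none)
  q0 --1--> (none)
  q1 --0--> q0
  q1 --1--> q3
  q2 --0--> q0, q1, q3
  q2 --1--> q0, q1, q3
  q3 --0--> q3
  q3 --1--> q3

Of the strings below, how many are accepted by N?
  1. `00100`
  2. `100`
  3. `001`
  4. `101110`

0

`00100`: rejected
`100`: rejected
`001`: rejected
`101110`: rejected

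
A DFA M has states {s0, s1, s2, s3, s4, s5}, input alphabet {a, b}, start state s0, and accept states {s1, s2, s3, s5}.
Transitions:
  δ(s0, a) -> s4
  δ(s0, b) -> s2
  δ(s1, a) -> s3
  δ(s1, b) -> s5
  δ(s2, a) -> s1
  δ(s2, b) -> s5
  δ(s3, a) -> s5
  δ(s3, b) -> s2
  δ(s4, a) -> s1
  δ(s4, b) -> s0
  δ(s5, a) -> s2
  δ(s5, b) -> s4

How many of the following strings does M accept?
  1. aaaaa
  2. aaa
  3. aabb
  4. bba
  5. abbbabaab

aaaaa: accepted
aaa: accepted
aabb: rejected
bba: accepted
abbbabaab: accepted

4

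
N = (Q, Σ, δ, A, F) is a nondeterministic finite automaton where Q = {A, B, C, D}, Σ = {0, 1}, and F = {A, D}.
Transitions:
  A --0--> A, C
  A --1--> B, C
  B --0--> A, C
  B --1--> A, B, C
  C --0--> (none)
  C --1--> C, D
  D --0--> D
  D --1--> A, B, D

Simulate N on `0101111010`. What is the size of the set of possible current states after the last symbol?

Start: {A}
read 0: {A, C}
read 1: {B, C, D}
read 0: {A, C, D}
read 1: {A, B, C, D}
read 1: {A, B, C, D}
read 1: {A, B, C, D}
read 1: {A, B, C, D}
read 0: {A, C, D}
read 1: {A, B, C, D}
read 0: {A, C, D}
Final reachable set {A, C, D} has 3 states.

3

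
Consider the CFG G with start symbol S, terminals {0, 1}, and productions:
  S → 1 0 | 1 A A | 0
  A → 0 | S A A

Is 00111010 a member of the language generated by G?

no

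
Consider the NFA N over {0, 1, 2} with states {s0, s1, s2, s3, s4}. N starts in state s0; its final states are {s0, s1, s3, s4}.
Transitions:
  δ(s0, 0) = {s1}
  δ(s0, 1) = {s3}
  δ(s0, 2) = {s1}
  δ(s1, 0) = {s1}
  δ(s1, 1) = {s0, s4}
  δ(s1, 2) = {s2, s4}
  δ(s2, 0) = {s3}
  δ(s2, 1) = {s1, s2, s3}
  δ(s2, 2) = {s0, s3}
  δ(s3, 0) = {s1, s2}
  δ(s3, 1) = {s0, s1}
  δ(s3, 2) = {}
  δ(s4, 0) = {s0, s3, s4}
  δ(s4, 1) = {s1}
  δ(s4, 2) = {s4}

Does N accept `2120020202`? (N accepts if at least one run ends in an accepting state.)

Start: {s0}
read 2: {s1}
read 1: {s0, s4}
read 2: {s1, s4}
read 0: {s0, s1, s3, s4}
read 0: {s0, s1, s2, s3, s4}
read 2: {s0, s1, s2, s3, s4}
read 0: {s0, s1, s2, s3, s4}
read 2: {s0, s1, s2, s3, s4}
read 0: {s0, s1, s2, s3, s4}
read 2: {s0, s1, s2, s3, s4}
Reachable ∩ accepting = {s0, s1, s3, s4} — nonempty.

accepted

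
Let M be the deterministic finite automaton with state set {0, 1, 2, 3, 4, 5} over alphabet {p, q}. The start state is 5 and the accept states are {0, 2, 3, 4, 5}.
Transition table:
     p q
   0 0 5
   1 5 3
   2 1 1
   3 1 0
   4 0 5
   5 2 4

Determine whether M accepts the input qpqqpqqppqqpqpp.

rejected

5 --q--> 4
4 --p--> 0
0 --q--> 5
5 --q--> 4
4 --p--> 0
0 --q--> 5
5 --q--> 4
4 --p--> 0
0 --p--> 0
0 --q--> 5
5 --q--> 4
4 --p--> 0
0 --q--> 5
5 --p--> 2
2 --p--> 1
End in state 1, which is not an accepting state.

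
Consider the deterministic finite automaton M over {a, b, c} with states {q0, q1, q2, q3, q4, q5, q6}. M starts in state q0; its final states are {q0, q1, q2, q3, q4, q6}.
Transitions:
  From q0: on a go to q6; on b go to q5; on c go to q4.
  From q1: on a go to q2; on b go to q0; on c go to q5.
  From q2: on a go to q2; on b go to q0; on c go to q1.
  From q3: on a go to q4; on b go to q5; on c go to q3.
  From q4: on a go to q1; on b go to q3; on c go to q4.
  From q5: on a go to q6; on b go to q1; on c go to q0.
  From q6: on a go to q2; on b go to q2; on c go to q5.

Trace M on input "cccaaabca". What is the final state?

q0 --c--> q4
q4 --c--> q4
q4 --c--> q4
q4 --a--> q1
q1 --a--> q2
q2 --a--> q2
q2 --b--> q0
q0 --c--> q4
q4 --a--> q1

q1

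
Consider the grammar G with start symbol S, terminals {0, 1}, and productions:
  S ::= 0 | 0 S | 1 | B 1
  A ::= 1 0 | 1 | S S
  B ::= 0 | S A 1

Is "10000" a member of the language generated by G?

no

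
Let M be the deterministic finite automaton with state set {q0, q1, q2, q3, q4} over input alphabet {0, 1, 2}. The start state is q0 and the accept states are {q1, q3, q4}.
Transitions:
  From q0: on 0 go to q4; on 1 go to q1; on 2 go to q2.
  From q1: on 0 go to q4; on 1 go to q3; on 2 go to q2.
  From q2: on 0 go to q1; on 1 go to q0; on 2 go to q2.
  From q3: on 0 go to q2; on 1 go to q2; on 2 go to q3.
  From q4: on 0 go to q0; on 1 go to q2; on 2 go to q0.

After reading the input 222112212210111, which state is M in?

q0 --2--> q2
q2 --2--> q2
q2 --2--> q2
q2 --1--> q0
q0 --1--> q1
q1 --2--> q2
q2 --2--> q2
q2 --1--> q0
q0 --2--> q2
q2 --2--> q2
q2 --1--> q0
q0 --0--> q4
q4 --1--> q2
q2 --1--> q0
q0 --1--> q1

q1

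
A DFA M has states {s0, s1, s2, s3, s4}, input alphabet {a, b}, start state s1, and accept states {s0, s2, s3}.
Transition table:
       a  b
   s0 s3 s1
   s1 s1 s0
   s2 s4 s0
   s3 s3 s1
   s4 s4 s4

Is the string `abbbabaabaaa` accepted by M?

accepted

s1 --a--> s1
s1 --b--> s0
s0 --b--> s1
s1 --b--> s0
s0 --a--> s3
s3 --b--> s1
s1 --a--> s1
s1 --a--> s1
s1 --b--> s0
s0 --a--> s3
s3 --a--> s3
s3 --a--> s3
End in state s3, which is an accepting state.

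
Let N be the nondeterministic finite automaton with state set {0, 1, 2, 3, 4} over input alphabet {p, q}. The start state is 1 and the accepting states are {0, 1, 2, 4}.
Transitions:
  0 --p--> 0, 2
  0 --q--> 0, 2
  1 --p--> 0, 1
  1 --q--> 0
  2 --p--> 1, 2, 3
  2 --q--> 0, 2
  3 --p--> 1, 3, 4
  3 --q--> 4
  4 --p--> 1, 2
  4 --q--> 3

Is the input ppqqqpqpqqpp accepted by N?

Start: {1}
read p: {0, 1}
read p: {0, 1, 2}
read q: {0, 2}
read q: {0, 2}
read q: {0, 2}
read p: {0, 1, 2, 3}
read q: {0, 2, 4}
read p: {0, 1, 2, 3}
read q: {0, 2, 4}
read q: {0, 2, 3}
read p: {0, 1, 2, 3, 4}
read p: {0, 1, 2, 3, 4}
Reachable ∩ accepting = {0, 1, 2, 4} — nonempty.

accepted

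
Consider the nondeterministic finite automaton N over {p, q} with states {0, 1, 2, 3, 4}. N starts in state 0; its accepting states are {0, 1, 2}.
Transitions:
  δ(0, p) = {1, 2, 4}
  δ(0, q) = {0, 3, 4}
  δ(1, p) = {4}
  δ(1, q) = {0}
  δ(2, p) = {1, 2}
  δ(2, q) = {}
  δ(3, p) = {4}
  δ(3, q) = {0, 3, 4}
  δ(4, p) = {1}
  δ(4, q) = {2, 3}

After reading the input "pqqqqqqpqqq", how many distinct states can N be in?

Start: {0}
read p: {1, 2, 4}
read q: {0, 2, 3}
read q: {0, 3, 4}
read q: {0, 2, 3, 4}
read q: {0, 2, 3, 4}
read q: {0, 2, 3, 4}
read q: {0, 2, 3, 4}
read p: {1, 2, 4}
read q: {0, 2, 3}
read q: {0, 3, 4}
read q: {0, 2, 3, 4}
Final reachable set {0, 2, 3, 4} has 4 states.

4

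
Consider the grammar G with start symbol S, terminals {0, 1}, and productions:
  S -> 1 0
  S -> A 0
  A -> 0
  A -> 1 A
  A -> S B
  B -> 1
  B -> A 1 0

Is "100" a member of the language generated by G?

S ⇒ A0 ⇒ 1A0 ⇒ 100

yes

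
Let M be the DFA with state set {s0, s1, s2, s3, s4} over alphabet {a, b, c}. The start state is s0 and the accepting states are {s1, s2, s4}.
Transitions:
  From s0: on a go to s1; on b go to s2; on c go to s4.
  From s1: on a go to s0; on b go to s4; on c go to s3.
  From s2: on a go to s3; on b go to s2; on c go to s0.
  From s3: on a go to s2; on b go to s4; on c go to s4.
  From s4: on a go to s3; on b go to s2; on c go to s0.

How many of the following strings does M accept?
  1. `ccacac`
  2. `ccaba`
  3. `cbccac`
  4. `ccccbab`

`ccacac`: rejected
`ccaba`: rejected
`cbccac`: accepted
`ccccbab`: accepted

2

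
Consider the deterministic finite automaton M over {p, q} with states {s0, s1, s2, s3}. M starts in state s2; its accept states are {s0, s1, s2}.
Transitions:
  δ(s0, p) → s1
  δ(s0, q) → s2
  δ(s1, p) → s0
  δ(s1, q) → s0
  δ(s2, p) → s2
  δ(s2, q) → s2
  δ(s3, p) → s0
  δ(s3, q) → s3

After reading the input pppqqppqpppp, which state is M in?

s2

s2 --p--> s2
s2 --p--> s2
s2 --p--> s2
s2 --q--> s2
s2 --q--> s2
s2 --p--> s2
s2 --p--> s2
s2 --q--> s2
s2 --p--> s2
s2 --p--> s2
s2 --p--> s2
s2 --p--> s2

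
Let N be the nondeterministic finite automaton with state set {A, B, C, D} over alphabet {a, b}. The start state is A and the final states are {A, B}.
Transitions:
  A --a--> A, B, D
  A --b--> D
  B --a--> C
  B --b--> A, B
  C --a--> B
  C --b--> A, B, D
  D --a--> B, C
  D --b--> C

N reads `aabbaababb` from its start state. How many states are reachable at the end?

4

Start: {A}
read a: {A, B, D}
read a: {A, B, C, D}
read b: {A, B, C, D}
read b: {A, B, C, D}
read a: {A, B, C, D}
read a: {A, B, C, D}
read b: {A, B, C, D}
read a: {A, B, C, D}
read b: {A, B, C, D}
read b: {A, B, C, D}
Final reachable set {A, B, C, D} has 4 states.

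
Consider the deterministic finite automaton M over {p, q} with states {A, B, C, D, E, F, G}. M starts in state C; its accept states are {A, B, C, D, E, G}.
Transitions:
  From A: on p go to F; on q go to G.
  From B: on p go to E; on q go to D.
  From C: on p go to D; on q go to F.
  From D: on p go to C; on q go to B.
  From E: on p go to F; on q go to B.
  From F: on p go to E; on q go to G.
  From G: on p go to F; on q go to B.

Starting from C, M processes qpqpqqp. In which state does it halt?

C --q--> F
F --p--> E
E --q--> B
B --p--> E
E --q--> B
B --q--> D
D --p--> C

C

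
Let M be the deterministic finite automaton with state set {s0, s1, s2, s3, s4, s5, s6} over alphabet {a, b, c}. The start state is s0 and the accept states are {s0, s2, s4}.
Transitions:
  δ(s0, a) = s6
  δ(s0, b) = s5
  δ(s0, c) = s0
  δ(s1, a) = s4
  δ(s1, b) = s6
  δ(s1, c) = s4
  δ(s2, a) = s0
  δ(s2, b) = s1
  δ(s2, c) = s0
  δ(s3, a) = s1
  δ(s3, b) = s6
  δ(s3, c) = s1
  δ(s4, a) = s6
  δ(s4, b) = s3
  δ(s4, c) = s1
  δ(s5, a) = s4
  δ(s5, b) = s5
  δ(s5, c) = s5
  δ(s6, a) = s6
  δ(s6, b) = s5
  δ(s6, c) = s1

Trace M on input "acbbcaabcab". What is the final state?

s0 --a--> s6
s6 --c--> s1
s1 --b--> s6
s6 --b--> s5
s5 --c--> s5
s5 --a--> s4
s4 --a--> s6
s6 --b--> s5
s5 --c--> s5
s5 --a--> s4
s4 --b--> s3

s3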